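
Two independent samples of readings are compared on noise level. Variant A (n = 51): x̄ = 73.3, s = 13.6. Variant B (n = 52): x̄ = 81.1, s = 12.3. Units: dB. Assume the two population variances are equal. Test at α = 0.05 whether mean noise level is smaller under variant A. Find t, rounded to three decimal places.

-3.054

Let group 1 = variant A, group 2 = variant B. H0: μ_1 = μ_2; H1: μ_1 < μ_2 (two-sample pooled-variance t-test, left-tailed).
s_p² = [(51−1)·13.6² + (52−1)·12.3²]/(51+52−2) = 167.958
t = (73.3 − 81.1)/√[167.958·(1/51 + 1/52)] = -3.054
df = n₁ + n₂ − 2 = 101
p-value = P(T ≤ -3.054) ≈ 0.001
Since p ≈ 0.001 < α = 0.05, reject H0; the evidence is statistically significant.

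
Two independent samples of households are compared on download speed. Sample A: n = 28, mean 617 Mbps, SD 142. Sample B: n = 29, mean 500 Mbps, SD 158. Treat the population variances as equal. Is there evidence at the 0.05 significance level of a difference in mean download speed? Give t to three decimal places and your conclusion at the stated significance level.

Let group 1 = sample A, group 2 = sample B. H0: μ_1 = μ_2; H1: μ_1 ≠ μ_2 (two-sample pooled-variance t-test, two-sided).
s_p² = [(28−1)·142² + (29−1)·158²]/(28+29−2) = 22607.6
t = (617 − 500)/√[22607.6·(1/28 + 1/29)] = 2.937
df = n₁ + n₂ − 2 = 55
Two-sided p-value ≈ 0.0048
Since p ≈ 0.0048 < α = 0.05, reject H0; the evidence is statistically significant.

t = 2.937; reject H0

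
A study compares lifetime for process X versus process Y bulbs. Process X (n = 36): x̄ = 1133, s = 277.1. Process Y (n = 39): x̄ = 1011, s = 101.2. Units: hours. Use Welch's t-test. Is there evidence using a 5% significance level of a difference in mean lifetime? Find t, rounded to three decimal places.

2.493

Let group 1 = process X, group 2 = process Y. H0: μ_1 = μ_2; H1: μ_1 ≠ μ_2 (Welch's two-sample t-test, two-sided).
t = (x̄_1 − x̄_2)/√(s_1²/n_1 + s_2²/n_2) = (1133 − 1011)/√(277.1²/36 + 101.2²/39) = 2.493
Welch–Satterthwaite df ≈ 43.54
Two-sided p-value ≈ 0.017
Since p ≈ 0.017 < α = 0.05, reject H0; the data support H1.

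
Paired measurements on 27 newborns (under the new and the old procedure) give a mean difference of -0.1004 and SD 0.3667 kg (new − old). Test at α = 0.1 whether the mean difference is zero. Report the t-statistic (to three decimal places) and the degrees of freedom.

t = -1.423, df = 26

H0: μ_d = 0; H1: μ_d ≠ 0 (paired t-test on the differences, two-sided).
t = d̄/(s_d/√n) = -0.1004/(0.3667/√27) = -1.423
df = n − 1 = 26
Two-sided p-value ≈ 0.167
Since p ≈ 0.167 > α = 0.1, fail to reject H0; the data do not provide sufficient evidence against H0.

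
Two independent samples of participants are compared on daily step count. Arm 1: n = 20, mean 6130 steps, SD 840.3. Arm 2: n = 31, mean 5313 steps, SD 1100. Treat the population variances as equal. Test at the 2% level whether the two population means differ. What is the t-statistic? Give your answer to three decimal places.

Let group 1 = arm 1, group 2 = arm 2. H0: μ_1 = μ_2; H1: μ_1 ≠ μ_2 (two-sample pooled-variance t-test, two-sided).
s_p² = [(20−1)·840.3² + (31−1)·1100²]/(20+31−2) = 1014610
t = (6130 − 5313)/√[1014610·(1/20 + 1/31)] = 2.828
df = n₁ + n₂ − 2 = 49
Two-sided p-value ≈ 0.0068
Since p ≈ 0.0068 < α = 0.02, reject H0; the data support H1.

2.828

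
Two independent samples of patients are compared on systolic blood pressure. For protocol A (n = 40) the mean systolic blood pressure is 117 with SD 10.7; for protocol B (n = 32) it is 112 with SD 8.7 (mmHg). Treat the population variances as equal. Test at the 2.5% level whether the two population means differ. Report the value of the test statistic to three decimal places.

2.137

Let group 1 = protocol A, group 2 = protocol B. H0: μ_1 = μ_2; H1: μ_1 ≠ μ_2 (two-sample pooled-variance t-test, two-sided).
s_p² = [(40−1)·10.7² + (32−1)·8.7²]/(40+32−2) = 97.3071
t = (117 − 112)/√[97.3071·(1/40 + 1/32)] = 2.137
df = n₁ + n₂ − 2 = 70
Two-sided p-value ≈ 0.0361
Since p ≈ 0.0361 > α = 0.025, fail to reject H0; the data do not provide sufficient evidence against H0.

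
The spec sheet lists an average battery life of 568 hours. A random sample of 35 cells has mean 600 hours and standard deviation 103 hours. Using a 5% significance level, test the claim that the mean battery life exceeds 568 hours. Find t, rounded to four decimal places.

H0: μ = 568; H1: μ > 568 (one-sample t-test, right-tailed).
t = (x̄ − μ₀)/(s/√n) = (600 − 568)/(103/√35) = 1.8380
df = n − 1 = 34
p-value = P(T ≥ 1.8380) ≈ 0.0374
Since p ≈ 0.0374 < α = 0.05, reject H0; the evidence is statistically significant.

1.8380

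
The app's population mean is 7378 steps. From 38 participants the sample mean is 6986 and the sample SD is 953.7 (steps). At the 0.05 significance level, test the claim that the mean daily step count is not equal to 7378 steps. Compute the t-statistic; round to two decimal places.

-2.53

H0: μ = 7378; H1: μ ≠ 7378 (one-sample t-test, two-sided).
t = (x̄ − μ₀)/(s/√n) = (6986 − 7378)/(953.7/√38) = -2.53
df = n − 1 = 37
Two-sided p-value ≈ 0.0157
Since p ≈ 0.0157 < α = 0.05, reject H0; the evidence is statistically significant.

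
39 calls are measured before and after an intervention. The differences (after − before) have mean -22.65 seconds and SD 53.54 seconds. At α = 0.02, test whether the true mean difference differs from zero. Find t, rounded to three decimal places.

H0: μ_d = 0; H1: μ_d ≠ 0 (paired t-test on the differences, two-sided).
t = d̄/(s_d/√n) = -22.65/(53.54/√39) = -2.642
df = n − 1 = 38
Two-sided p-value ≈ 0.0119
Since p ≈ 0.0119 < α = 0.02, reject H0; the evidence is statistically significant.

-2.642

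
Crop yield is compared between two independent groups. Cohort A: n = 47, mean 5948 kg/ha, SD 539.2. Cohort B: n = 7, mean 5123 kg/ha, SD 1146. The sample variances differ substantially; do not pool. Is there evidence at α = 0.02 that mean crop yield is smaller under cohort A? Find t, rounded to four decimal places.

1.8740

Let group 1 = cohort A, group 2 = cohort B. H0: μ_1 = μ_2; H1: μ_1 < μ_2 (Welch's two-sample t-test, left-tailed).
t = (x̄_1 − x̄_2)/√(s_1²/n_1 + s_2²/n_2) = (5948 − 5123)/√(539.2²/47 + 1146²/7) = 1.8740
Welch–Satterthwaite df ≈ 6.40
p-value = P(T ≤ 1.8740) ≈ 0.9465
Since p ≈ 0.9465 > α = 0.02, fail to reject H0; the evidence is not statistically significant.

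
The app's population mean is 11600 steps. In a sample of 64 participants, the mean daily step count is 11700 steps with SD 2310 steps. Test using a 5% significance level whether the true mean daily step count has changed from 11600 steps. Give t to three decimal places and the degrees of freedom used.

H0: μ = 11600; H1: μ ≠ 11600 (one-sample t-test, two-sided).
t = (x̄ − μ₀)/(s/√n) = (11700 − 11600)/(2310/√64) = 0.346
df = n − 1 = 63
Two-sided p-value ≈ 0.7303
Since p ≈ 0.7303 > α = 0.05, fail to reject H0; the evidence is not statistically significant.

t = 0.346, df = 63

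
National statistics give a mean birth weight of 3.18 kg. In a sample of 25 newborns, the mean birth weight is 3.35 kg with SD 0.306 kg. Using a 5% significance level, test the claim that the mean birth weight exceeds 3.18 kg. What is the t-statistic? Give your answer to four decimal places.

H0: μ = 3.18; H1: μ > 3.18 (one-sample t-test, right-tailed).
t = (x̄ − μ₀)/(s/√n) = (3.35 − 3.18)/(0.306/√25) = 2.7778
df = n − 1 = 24
p-value = P(T ≥ 2.7778) ≈ 0.0052
Since p ≈ 0.0052 < α = 0.05, reject H0; the evidence is statistically significant.

2.7778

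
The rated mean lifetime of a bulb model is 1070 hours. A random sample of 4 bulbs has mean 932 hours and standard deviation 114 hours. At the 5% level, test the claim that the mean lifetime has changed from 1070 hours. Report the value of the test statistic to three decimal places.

H0: μ = 1070; H1: μ ≠ 1070 (one-sample t-test, two-sided).
t = (x̄ − μ₀)/(s/√n) = (932 − 1070)/(114/√4) = -2.421
df = n − 1 = 3
Two-sided p-value ≈ 0.0941
Since p ≈ 0.0941 > α = 0.05, fail to reject H0; the data do not provide sufficient evidence against H0.

-2.421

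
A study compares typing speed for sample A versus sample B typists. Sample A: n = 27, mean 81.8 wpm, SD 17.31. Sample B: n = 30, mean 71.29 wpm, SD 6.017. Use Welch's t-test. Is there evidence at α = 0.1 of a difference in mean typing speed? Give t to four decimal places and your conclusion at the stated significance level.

Let group 1 = sample A, group 2 = sample B. H0: μ_1 = μ_2; H1: μ_1 ≠ μ_2 (Welch's two-sample t-test, two-sided).
t = (x̄_1 − x̄_2)/√(s_1²/n_1 + s_2²/n_2) = (81.8 − 71.29)/√(17.31²/27 + 6.017²/30) = 2.9962
Welch–Satterthwaite df ≈ 31.63
Two-sided p-value ≈ 0.0053
Since p ≈ 0.0053 < α = 0.1, reject H0; the evidence is statistically significant.

t = 2.9962; reject H0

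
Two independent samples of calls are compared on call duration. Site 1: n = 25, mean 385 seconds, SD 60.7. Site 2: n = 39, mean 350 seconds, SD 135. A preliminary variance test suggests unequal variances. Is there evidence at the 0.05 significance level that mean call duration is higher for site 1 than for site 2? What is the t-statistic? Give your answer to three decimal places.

1.412

Let group 1 = site 1, group 2 = site 2. H0: μ_1 = μ_2; H1: μ_1 > μ_2 (Welch's two-sample t-test, right-tailed).
t = (x̄_1 − x̄_2)/√(s_1²/n_1 + s_2²/n_2) = (385 − 350)/√(60.7²/25 + 135²/39) = 1.412
Welch–Satterthwaite df ≈ 56.80
p-value = P(T ≥ 1.412) ≈ 0.0817
Since p ≈ 0.0817 > α = 0.05, fail to reject H0; the evidence is not statistically significant.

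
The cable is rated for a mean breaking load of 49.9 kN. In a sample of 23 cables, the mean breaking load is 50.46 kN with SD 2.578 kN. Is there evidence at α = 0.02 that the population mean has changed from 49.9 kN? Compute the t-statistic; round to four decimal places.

H0: μ = 49.9; H1: μ ≠ 49.9 (one-sample t-test, two-sided).
t = (x̄ − μ₀)/(s/√n) = (50.46 − 49.9)/(2.578/√23) = 1.0418
df = n − 1 = 22
Two-sided p-value ≈ 0.309
Since p ≈ 0.309 > α = 0.02, fail to reject H0; the data do not provide sufficient evidence against H0.

1.0418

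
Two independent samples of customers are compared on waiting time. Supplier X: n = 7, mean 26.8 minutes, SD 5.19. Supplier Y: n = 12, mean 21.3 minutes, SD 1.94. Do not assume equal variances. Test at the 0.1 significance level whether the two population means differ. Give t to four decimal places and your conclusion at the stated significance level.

t = 2.6961; reject H0

Let group 1 = supplier X, group 2 = supplier Y. H0: μ_1 = μ_2; H1: μ_1 ≠ μ_2 (Welch's two-sample t-test, two-sided).
t = (x̄_1 − x̄_2)/√(s_1²/n_1 + s_2²/n_2) = (26.8 − 21.3)/√(5.19²/7 + 1.94²/12) = 2.6961
Welch–Satterthwaite df ≈ 6.99
Two-sided p-value ≈ 0.0308
Since p ≈ 0.0308 < α = 0.1, reject H0; the evidence is statistically significant.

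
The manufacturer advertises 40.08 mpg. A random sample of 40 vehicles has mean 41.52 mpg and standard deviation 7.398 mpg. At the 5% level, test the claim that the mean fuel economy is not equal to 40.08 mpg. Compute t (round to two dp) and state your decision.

t = 1.23; fail to reject H0

H0: μ = 40.08; H1: μ ≠ 40.08 (one-sample t-test, two-sided).
t = (x̄ − μ₀)/(s/√n) = (41.52 − 40.08)/(7.398/√40) = 1.23
df = n − 1 = 39
Two-sided p-value ≈ 0.226
Since p ≈ 0.226 > α = 0.05, fail to reject H0; the data do not provide sufficient evidence against H0.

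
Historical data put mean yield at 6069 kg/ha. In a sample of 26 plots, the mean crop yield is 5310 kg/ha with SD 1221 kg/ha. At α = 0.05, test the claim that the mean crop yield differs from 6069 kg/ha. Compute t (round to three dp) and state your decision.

t = -3.170; reject H0

H0: μ = 6069; H1: μ ≠ 6069 (one-sample t-test, two-sided).
t = (x̄ − μ₀)/(s/√n) = (5310 − 6069)/(1221/√26) = -3.170
df = n − 1 = 25
Two-sided p-value ≈ 0.0040
Since p ≈ 0.0040 < α = 0.05, reject H0; the data support H1.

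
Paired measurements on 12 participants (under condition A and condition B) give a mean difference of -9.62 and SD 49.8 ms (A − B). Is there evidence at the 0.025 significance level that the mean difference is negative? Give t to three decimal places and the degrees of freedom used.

t = -0.669, df = 11

H0: μ_d = 0; H1: μ_d < 0 (paired t-test on the differences, left-tailed).
t = d̄/(s_d/√n) = -9.62/(49.8/√12) = -0.669
df = n − 1 = 11
p-value = P(T ≤ -0.669) ≈ 0.2586
Since p ≈ 0.2586 > α = 0.025, fail to reject H0; the evidence is not statistically significant.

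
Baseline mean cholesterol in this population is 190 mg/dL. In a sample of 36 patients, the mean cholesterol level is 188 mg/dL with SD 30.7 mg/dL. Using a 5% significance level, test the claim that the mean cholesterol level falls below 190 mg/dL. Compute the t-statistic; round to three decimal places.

-0.391

H0: μ = 190; H1: μ < 190 (one-sample t-test, left-tailed).
t = (x̄ − μ₀)/(s/√n) = (188 − 190)/(30.7/√36) = -0.391
df = n − 1 = 35
p-value = P(T ≤ -0.391) ≈ 0.3491
Since p ≈ 0.3491 > α = 0.05, fail to reject H0; the evidence is not statistically significant.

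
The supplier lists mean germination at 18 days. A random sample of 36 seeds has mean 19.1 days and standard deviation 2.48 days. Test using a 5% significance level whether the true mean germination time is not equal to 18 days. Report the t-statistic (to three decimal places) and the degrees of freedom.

H0: μ = 18; H1: μ ≠ 18 (one-sample t-test, two-sided).
t = (x̄ − μ₀)/(s/√n) = (19.1 − 18)/(2.48/√36) = 2.661
df = n − 1 = 35
Two-sided p-value ≈ 0.0117
Since p ≈ 0.0117 < α = 0.05, reject H0; the evidence is statistically significant.

t = 2.661, df = 35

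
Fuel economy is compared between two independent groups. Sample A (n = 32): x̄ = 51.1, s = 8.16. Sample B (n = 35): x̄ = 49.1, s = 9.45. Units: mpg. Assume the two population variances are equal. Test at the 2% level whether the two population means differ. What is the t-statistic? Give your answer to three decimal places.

0.923

Let group 1 = sample A, group 2 = sample B. H0: μ_1 = μ_2; H1: μ_1 ≠ μ_2 (two-sample pooled-variance t-test, two-sided).
s_p² = [(32−1)·8.16² + (35−1)·9.45²]/(32+35−2) = 78.4683
t = (51.1 − 49.1)/√[78.4683·(1/32 + 1/35)] = 0.923
df = n₁ + n₂ − 2 = 65
Two-sided p-value ≈ 0.3594
Since p ≈ 0.3594 > α = 0.02, fail to reject H0; the evidence is not statistically significant.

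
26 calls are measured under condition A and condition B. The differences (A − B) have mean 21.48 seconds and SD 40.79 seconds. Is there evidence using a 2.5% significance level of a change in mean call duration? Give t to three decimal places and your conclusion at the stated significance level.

H0: μ_d = 0; H1: μ_d ≠ 0 (paired t-test on the differences, two-sided).
t = d̄/(s_d/√n) = 21.48/(40.79/√26) = 2.685
df = n − 1 = 25
Two-sided p-value ≈ 0.0127
Since p ≈ 0.0127 < α = 0.025, reject H0; the data support H1.

t = 2.685; reject H0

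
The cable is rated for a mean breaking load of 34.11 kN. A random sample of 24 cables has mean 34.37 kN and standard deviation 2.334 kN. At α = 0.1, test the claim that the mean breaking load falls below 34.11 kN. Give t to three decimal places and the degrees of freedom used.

t = 0.546, df = 23

H0: μ = 34.11; H1: μ < 34.11 (one-sample t-test, left-tailed).
t = (x̄ − μ₀)/(s/√n) = (34.37 − 34.11)/(2.334/√24) = 0.546
df = n − 1 = 23
p-value = P(T ≤ 0.546) ≈ 0.7047
Since p ≈ 0.7047 > α = 0.1, fail to reject H0; the data do not provide sufficient evidence against H0.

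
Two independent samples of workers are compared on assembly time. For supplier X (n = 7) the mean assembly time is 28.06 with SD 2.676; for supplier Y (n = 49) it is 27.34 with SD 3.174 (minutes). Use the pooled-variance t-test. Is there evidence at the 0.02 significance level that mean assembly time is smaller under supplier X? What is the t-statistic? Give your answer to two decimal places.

Let group 1 = supplier X, group 2 = supplier Y. H0: μ_1 = μ_2; H1: μ_1 < μ_2 (two-sample pooled-variance t-test, left-tailed).
s_p² = [(7−1)·2.676² + (49−1)·3.174²]/(7+49−2) = 9.75058
t = (28.06 − 27.34)/√[9.75058·(1/7 + 1/49)] = 0.57
df = n₁ + n₂ − 2 = 54
p-value = P(T ≤ 0.57) ≈ 0.715
Since p ≈ 0.715 > α = 0.02, fail to reject H0; the evidence is not statistically significant.

0.57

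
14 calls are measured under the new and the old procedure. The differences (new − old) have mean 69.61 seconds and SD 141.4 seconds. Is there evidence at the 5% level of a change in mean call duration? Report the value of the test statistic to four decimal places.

1.8420

H0: μ_d = 0; H1: μ_d ≠ 0 (paired t-test on the differences, two-sided).
t = d̄/(s_d/√n) = 69.61/(141.4/√14) = 1.8420
df = n − 1 = 13
Two-sided p-value ≈ 0.088
Since p ≈ 0.088 > α = 0.05, fail to reject H0; the evidence is not statistically significant.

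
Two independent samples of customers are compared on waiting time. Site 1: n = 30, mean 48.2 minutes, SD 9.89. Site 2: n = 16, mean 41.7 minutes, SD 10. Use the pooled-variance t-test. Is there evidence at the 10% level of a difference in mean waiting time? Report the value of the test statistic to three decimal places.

2.115

Let group 1 = site 1, group 2 = site 2. H0: μ_1 = μ_2; H1: μ_1 ≠ μ_2 (two-sample pooled-variance t-test, two-sided).
s_p² = [(30−1)·9.89² + (16−1)·10²]/(30+16−2) = 98.558
t = (48.2 − 41.7)/√[98.558·(1/30 + 1/16)] = 2.115
df = n₁ + n₂ − 2 = 44
Two-sided p-value ≈ 0.040
Since p ≈ 0.040 < α = 0.1, reject H0; the evidence is statistically significant.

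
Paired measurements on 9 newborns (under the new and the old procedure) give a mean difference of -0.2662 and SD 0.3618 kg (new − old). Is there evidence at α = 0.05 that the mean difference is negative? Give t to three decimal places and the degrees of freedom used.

H0: μ_d = 0; H1: μ_d < 0 (paired t-test on the differences, left-tailed).
t = d̄/(s_d/√n) = -0.2662/(0.3618/√9) = -2.207
df = n − 1 = 8
p-value = P(T ≤ -2.207) ≈ 0.029
Since p ≈ 0.029 < α = 0.05, reject H0; the data support H1.

t = -2.207, df = 8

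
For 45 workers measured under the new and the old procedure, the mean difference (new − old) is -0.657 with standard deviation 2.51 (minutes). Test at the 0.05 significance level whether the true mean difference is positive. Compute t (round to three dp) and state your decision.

H0: μ_d = 0; H1: μ_d > 0 (paired t-test on the differences, right-tailed).
t = d̄/(s_d/√n) = -0.657/(2.51/√45) = -1.756
df = n − 1 = 44
p-value = P(T ≥ -1.756) ≈ 0.957
Since p ≈ 0.957 > α = 0.05, fail to reject H0; the evidence is not statistically significant.

t = -1.756; fail to reject H0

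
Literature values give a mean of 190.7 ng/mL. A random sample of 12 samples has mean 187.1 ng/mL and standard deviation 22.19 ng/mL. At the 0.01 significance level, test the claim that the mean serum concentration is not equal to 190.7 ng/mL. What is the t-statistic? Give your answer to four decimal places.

-0.5620

H0: μ = 190.7; H1: μ ≠ 190.7 (one-sample t-test, two-sided).
t = (x̄ − μ₀)/(s/√n) = (187.1 − 190.7)/(22.19/√12) = -0.5620
df = n − 1 = 11
Two-sided p-value ≈ 0.585
Since p ≈ 0.585 > α = 0.01, fail to reject H0; the data do not provide sufficient evidence against H0.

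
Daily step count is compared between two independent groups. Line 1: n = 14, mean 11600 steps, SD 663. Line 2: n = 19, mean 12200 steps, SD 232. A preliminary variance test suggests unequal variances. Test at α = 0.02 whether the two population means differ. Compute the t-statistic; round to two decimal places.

Let group 1 = line 1, group 2 = line 2. H0: μ_1 = μ_2; H1: μ_1 ≠ μ_2 (Welch's two-sample t-test, two-sided).
t = (x̄_1 − x̄_2)/√(s_1²/n_1 + s_2²/n_2) = (11600 − 12200)/√(663²/14 + 232²/19) = -3.24
Welch–Satterthwaite df ≈ 15.36
Two-sided p-value ≈ 0.0053
Since p ≈ 0.0053 < α = 0.02, reject H0; the data support H1.

-3.24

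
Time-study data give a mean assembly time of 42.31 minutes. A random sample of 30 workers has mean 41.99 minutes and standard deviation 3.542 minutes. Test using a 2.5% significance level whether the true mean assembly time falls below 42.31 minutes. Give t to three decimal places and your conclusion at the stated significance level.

t = -0.495; fail to reject H0

H0: μ = 42.31; H1: μ < 42.31 (one-sample t-test, left-tailed).
t = (x̄ − μ₀)/(s/√n) = (41.99 − 42.31)/(3.542/√30) = -0.495
df = n − 1 = 29
p-value = P(T ≤ -0.495) ≈ 0.3122
Since p ≈ 0.3122 > α = 0.025, fail to reject H0; the evidence is not statistically significant.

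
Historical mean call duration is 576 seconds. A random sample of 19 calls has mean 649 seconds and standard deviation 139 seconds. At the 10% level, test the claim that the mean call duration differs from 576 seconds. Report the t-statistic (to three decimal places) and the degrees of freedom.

H0: μ = 576; H1: μ ≠ 576 (one-sample t-test, two-sided).
t = (x̄ − μ₀)/(s/√n) = (649 − 576)/(139/√19) = 2.289
df = n − 1 = 18
Two-sided p-value ≈ 0.0344
Since p ≈ 0.0344 < α = 0.1, reject H0; the evidence is statistically significant.

t = 2.289, df = 18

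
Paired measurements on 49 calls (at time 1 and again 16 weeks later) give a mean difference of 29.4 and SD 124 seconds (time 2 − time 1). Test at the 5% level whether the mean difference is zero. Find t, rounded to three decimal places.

1.660

H0: μ_d = 0; H1: μ_d ≠ 0 (paired t-test on the differences, two-sided).
t = d̄/(s_d/√n) = 29.4/(124/√49) = 1.660
df = n − 1 = 48
Two-sided p-value ≈ 0.1035
Since p ≈ 0.1035 > α = 0.05, fail to reject H0; the evidence is not statistically significant.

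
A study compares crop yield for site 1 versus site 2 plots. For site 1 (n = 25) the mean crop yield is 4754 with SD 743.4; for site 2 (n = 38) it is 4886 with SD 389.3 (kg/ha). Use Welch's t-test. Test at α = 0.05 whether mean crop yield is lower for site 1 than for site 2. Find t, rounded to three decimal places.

Let group 1 = site 1, group 2 = site 2. H0: μ_1 = μ_2; H1: μ_1 < μ_2 (Welch's two-sample t-test, left-tailed).
t = (x̄_1 − x̄_2)/√(s_1²/n_1 + s_2²/n_2) = (4754 − 4886)/√(743.4²/25 + 389.3²/38) = -0.817
Welch–Satterthwaite df ≈ 32.75
p-value = P(T ≤ -0.817) ≈ 0.210
Since p ≈ 0.210 > α = 0.05, fail to reject H0; the evidence is not statistically significant.

-0.817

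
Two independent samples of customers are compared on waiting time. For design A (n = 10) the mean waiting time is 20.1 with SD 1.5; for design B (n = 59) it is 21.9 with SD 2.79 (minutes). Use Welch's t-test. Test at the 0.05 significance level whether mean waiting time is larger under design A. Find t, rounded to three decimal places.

Let group 1 = design A, group 2 = design B. H0: μ_1 = μ_2; H1: μ_1 > μ_2 (Welch's two-sample t-test, right-tailed).
t = (x̄_1 − x̄_2)/√(s_1²/n_1 + s_2²/n_2) = (20.1 − 21.9)/√(1.5²/10 + 2.79²/59) = -3.013
Welch–Satterthwaite df ≈ 21.50
p-value = P(T ≥ -3.013) ≈ 0.9967
Since p ≈ 0.9967 > α = 0.05, fail to reject H0; the evidence is not statistically significant.

-3.013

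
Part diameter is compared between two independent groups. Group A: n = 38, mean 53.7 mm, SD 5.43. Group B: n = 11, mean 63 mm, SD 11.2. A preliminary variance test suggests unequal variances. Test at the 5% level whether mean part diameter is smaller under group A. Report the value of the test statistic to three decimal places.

-2.665

Let group 1 = group A, group 2 = group B. H0: μ_1 = μ_2; H1: μ_1 < μ_2 (Welch's two-sample t-test, left-tailed).
t = (x̄_1 − x̄_2)/√(s_1²/n_1 + s_2²/n_2) = (53.7 − 63)/√(5.43²/38 + 11.2²/11) = -2.665
Welch–Satterthwaite df ≈ 11.39
p-value = P(T ≤ -2.665) ≈ 0.0107
Since p ≈ 0.0107 < α = 0.05, reject H0; the evidence is statistically significant.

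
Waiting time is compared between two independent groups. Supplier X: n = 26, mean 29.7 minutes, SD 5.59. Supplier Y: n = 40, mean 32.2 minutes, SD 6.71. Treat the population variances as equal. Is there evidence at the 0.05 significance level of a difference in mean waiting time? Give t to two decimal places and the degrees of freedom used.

t = -1.58, df = 64

Let group 1 = supplier X, group 2 = supplier Y. H0: μ_1 = μ_2; H1: μ_1 ≠ μ_2 (two-sample pooled-variance t-test, two-sided).
s_p² = [(26−1)·5.59² + (40−1)·6.71²]/(26+40−2) = 39.6428
t = (29.7 − 32.2)/√[39.6428·(1/26 + 1/40)] = -1.58
df = n₁ + n₂ − 2 = 64
Two-sided p-value ≈ 0.1199
Since p ≈ 0.1199 > α = 0.05, fail to reject H0; the data do not provide sufficient evidence against H0.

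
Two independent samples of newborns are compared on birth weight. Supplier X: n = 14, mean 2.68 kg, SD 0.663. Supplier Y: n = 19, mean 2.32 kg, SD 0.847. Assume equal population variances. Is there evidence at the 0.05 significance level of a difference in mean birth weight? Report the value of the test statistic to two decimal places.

1.32

Let group 1 = supplier X, group 2 = supplier Y. H0: μ_1 = μ_2; H1: μ_1 ≠ μ_2 (two-sample pooled-variance t-test, two-sided).
s_p² = [(14−1)·0.663² + (19−1)·0.847²]/(14+19−2) = 0.600895
t = (2.68 − 2.32)/√[0.600895·(1/14 + 1/19)] = 1.32
df = n₁ + n₂ − 2 = 31
Two-sided p-value ≈ 0.1970
Since p ≈ 0.1970 > α = 0.05, fail to reject H0; the data do not provide sufficient evidence against H0.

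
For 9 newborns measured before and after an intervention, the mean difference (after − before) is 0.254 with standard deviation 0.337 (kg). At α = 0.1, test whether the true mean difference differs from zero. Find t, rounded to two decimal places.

2.26

H0: μ_d = 0; H1: μ_d ≠ 0 (paired t-test on the differences, two-sided).
t = d̄/(s_d/√n) = 0.254/(0.337/√9) = 2.26
df = n − 1 = 8
Two-sided p-value ≈ 0.0536
Since p ≈ 0.0536 < α = 0.1, reject H0; the data support H1.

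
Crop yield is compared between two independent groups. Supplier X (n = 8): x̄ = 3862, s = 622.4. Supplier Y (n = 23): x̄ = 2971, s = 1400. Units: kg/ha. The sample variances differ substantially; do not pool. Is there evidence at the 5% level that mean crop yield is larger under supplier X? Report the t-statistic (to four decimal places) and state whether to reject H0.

t = 2.4373; reject H0

Let group 1 = supplier X, group 2 = supplier Y. H0: μ_1 = μ_2; H1: μ_1 > μ_2 (Welch's two-sample t-test, right-tailed).
t = (x̄_1 − x̄_2)/√(s_1²/n_1 + s_2²/n_2) = (3862 − 2971)/√(622.4²/8 + 1400²/23) = 2.4373
Welch–Satterthwaite df ≈ 26.85
p-value = P(T ≥ 2.4373) ≈ 0.011
Since p ≈ 0.011 < α = 0.05, reject H0; the evidence is statistically significant.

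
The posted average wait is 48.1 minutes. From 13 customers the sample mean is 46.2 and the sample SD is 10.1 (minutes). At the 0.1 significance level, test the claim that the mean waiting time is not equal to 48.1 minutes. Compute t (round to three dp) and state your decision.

t = -0.678; fail to reject H0

H0: μ = 48.1; H1: μ ≠ 48.1 (one-sample t-test, two-sided).
t = (x̄ − μ₀)/(s/√n) = (46.2 − 48.1)/(10.1/√13) = -0.678
df = n − 1 = 12
Two-sided p-value ≈ 0.510
Since p ≈ 0.510 > α = 0.1, fail to reject H0; the evidence is not statistically significant.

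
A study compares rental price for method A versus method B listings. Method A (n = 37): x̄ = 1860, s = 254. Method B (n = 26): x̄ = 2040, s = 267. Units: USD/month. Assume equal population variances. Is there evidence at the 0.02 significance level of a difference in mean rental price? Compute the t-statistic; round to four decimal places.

Let group 1 = method A, group 2 = method B. H0: μ_1 = μ_2; H1: μ_1 ≠ μ_2 (two-sample pooled-variance t-test, two-sided).
s_p² = [(37−1)·254² + (26−1)·267²]/(37+26−2) = 67291.8
t = (1860 − 2040)/√[67291.8·(1/37 + 1/26)] = -2.7115
df = n₁ + n₂ − 2 = 61
Two-sided p-value ≈ 0.009
Since p ≈ 0.009 < α = 0.02, reject H0; the data support H1.

-2.7115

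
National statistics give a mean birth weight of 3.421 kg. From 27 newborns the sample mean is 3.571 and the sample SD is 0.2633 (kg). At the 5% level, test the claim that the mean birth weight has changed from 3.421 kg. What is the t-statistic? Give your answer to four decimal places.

H0: μ = 3.421; H1: μ ≠ 3.421 (one-sample t-test, two-sided).
t = (x̄ − μ₀)/(s/√n) = (3.571 − 3.421)/(0.2633/√27) = 2.9602
df = n − 1 = 26
Two-sided p-value ≈ 0.006
Since p ≈ 0.006 < α = 0.05, reject H0; the evidence is statistically significant.

2.9602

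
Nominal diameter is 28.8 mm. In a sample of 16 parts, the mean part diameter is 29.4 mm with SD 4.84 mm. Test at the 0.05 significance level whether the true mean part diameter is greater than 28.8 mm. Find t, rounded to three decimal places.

0.496

H0: μ = 28.8; H1: μ > 28.8 (one-sample t-test, right-tailed).
t = (x̄ − μ₀)/(s/√n) = (29.4 − 28.8)/(4.84/√16) = 0.496
df = n − 1 = 15
p-value = P(T ≥ 0.496) ≈ 0.3136
Since p ≈ 0.3136 > α = 0.05, fail to reject H0; the evidence is not statistically significant.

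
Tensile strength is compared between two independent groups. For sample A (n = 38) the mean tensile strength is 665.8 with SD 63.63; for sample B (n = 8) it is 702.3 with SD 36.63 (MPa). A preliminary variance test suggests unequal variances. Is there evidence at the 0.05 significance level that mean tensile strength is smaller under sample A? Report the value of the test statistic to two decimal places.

-2.20

Let group 1 = sample A, group 2 = sample B. H0: μ_1 = μ_2; H1: μ_1 < μ_2 (Welch's two-sample t-test, left-tailed).
t = (x̄_1 − x̄_2)/√(s_1²/n_1 + s_2²/n_2) = (665.8 − 702.3)/√(63.63²/38 + 36.63²/8) = -2.20
Welch–Satterthwaite df ≈ 17.39
p-value = P(T ≤ -2.20) ≈ 0.021
Since p ≈ 0.021 < α = 0.05, reject H0; the data support H1.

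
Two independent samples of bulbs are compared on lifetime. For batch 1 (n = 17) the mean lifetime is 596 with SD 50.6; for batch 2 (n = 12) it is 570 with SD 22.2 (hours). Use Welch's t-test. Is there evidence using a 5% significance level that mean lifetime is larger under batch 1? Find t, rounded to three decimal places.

1.878

Let group 1 = batch 1, group 2 = batch 2. H0: μ_1 = μ_2; H1: μ_1 > μ_2 (Welch's two-sample t-test, right-tailed).
t = (x̄_1 − x̄_2)/√(s_1²/n_1 + s_2²/n_2) = (596 − 570)/√(50.6²/17 + 22.2²/12) = 1.878
Welch–Satterthwaite df ≈ 23.39
p-value = P(T ≥ 1.878) ≈ 0.036
Since p ≈ 0.036 < α = 0.05, reject H0; the evidence is statistically significant.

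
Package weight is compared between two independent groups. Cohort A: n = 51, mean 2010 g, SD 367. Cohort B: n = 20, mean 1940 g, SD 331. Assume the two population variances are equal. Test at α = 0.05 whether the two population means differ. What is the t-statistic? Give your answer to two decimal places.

Let group 1 = cohort A, group 2 = cohort B. H0: μ_1 = μ_2; H1: μ_1 ≠ μ_2 (two-sample pooled-variance t-test, two-sided).
s_p² = [(51−1)·367² + (20−1)·331²]/(51+20−2) = 127770
t = (2010 − 1940)/√[127770·(1/51 + 1/20)] = 0.74
df = n₁ + n₂ − 2 = 69
Two-sided p-value ≈ 0.4605
Since p ≈ 0.4605 > α = 0.05, fail to reject H0; the data do not provide sufficient evidence against H0.

0.74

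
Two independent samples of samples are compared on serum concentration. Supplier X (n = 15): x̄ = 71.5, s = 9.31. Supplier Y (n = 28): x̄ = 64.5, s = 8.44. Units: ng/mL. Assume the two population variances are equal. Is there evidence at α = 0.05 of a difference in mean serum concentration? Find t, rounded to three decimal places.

2.501

Let group 1 = supplier X, group 2 = supplier Y. H0: μ_1 = μ_2; H1: μ_1 ≠ μ_2 (two-sample pooled-variance t-test, two-sided).
s_p² = [(15−1)·9.31² + (28−1)·8.44²]/(15+28−2) = 76.5066
t = (71.5 − 64.5)/√[76.5066·(1/15 + 1/28)] = 2.501
df = n₁ + n₂ − 2 = 41
Two-sided p-value ≈ 0.0165
Since p ≈ 0.0165 < α = 0.05, reject H0; the data support H1.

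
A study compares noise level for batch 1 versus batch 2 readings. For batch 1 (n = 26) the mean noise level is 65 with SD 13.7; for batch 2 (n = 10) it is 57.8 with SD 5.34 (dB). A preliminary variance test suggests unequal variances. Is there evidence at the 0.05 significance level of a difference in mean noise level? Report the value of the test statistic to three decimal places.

Let group 1 = batch 1, group 2 = batch 2. H0: μ_1 = μ_2; H1: μ_1 ≠ μ_2 (Welch's two-sample t-test, two-sided).
t = (x̄_1 − x̄_2)/√(s_1²/n_1 + s_2²/n_2) = (65 − 57.8)/√(13.7²/26 + 5.34²/10) = 2.269
Welch–Satterthwaite df ≈ 33.94
Two-sided p-value ≈ 0.0298
Since p ≈ 0.0298 < α = 0.05, reject H0; the evidence is statistically significant.

2.269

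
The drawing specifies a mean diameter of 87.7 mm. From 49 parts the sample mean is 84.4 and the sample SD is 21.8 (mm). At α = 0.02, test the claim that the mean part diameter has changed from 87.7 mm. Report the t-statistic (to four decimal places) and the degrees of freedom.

H0: μ = 87.7; H1: μ ≠ 87.7 (one-sample t-test, two-sided).
t = (x̄ − μ₀)/(s/√n) = (84.4 − 87.7)/(21.8/√49) = -1.0596
df = n − 1 = 48
Two-sided p-value ≈ 0.295
Since p ≈ 0.295 > α = 0.02, fail to reject H0; the data do not provide sufficient evidence against H0.

t = -1.0596, df = 48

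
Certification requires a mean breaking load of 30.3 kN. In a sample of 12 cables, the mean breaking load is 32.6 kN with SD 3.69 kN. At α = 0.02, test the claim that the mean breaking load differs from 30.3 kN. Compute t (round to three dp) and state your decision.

t = 2.159; fail to reject H0

H0: μ = 30.3; H1: μ ≠ 30.3 (one-sample t-test, two-sided).
t = (x̄ − μ₀)/(s/√n) = (32.6 − 30.3)/(3.69/√12) = 2.159
df = n − 1 = 11
Two-sided p-value ≈ 0.0538
Since p ≈ 0.0538 > α = 0.02, fail to reject H0; the data do not provide sufficient evidence against H0.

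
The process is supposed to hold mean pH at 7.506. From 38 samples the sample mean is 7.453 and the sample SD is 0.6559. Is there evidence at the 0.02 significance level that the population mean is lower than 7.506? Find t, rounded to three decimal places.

-0.498

H0: μ = 7.506; H1: μ < 7.506 (one-sample t-test, left-tailed).
t = (x̄ − μ₀)/(s/√n) = (7.453 − 7.506)/(0.6559/√38) = -0.498
df = n − 1 = 37
p-value = P(T ≤ -0.498) ≈ 0.311
Since p ≈ 0.311 > α = 0.02, fail to reject H0; the data do not provide sufficient evidence against H0.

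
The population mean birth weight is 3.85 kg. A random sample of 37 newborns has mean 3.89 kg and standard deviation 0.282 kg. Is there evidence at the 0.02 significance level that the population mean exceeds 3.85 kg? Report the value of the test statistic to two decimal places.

H0: μ = 3.85; H1: μ > 3.85 (one-sample t-test, right-tailed).
t = (x̄ − μ₀)/(s/√n) = (3.89 − 3.85)/(0.282/√37) = 0.86
df = n − 1 = 36
p-value = P(T ≥ 0.86) ≈ 0.197
Since p ≈ 0.197 > α = 0.02, fail to reject H0; the evidence is not statistically significant.

0.86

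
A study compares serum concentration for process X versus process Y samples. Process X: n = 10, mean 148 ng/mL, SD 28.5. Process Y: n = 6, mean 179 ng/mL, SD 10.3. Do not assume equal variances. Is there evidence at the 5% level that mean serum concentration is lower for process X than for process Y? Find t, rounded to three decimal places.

Let group 1 = process X, group 2 = process Y. H0: μ_1 = μ_2; H1: μ_1 < μ_2 (Welch's two-sample t-test, left-tailed).
t = (x̄_1 − x̄_2)/√(s_1²/n_1 + s_2²/n_2) = (148 − 179)/√(28.5²/10 + 10.3²/6) = -3.117
Welch–Satterthwaite df ≈ 12.30
p-value = P(T ≤ -3.117) ≈ 0.0043
Since p ≈ 0.0043 < α = 0.05, reject H0; the data support H1.

-3.117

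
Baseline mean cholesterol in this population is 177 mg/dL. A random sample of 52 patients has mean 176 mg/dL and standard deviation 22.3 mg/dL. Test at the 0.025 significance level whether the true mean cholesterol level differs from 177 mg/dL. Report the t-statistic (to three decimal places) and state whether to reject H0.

t = -0.323; fail to reject H0

H0: μ = 177; H1: μ ≠ 177 (one-sample t-test, two-sided).
t = (x̄ − μ₀)/(s/√n) = (176 − 177)/(22.3/√52) = -0.323
df = n − 1 = 51
Two-sided p-value ≈ 0.7477
Since p ≈ 0.7477 > α = 0.025, fail to reject H0; the data do not provide sufficient evidence against H0.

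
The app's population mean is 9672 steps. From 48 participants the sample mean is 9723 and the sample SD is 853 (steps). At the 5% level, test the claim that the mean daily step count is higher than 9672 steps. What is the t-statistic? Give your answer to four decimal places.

0.4142

H0: μ = 9672; H1: μ > 9672 (one-sample t-test, right-tailed).
t = (x̄ − μ₀)/(s/√n) = (9723 − 9672)/(853/√48) = 0.4142
df = n − 1 = 47
p-value = P(T ≥ 0.4142) ≈ 0.340
Since p ≈ 0.340 > α = 0.05, fail to reject H0; the data do not provide sufficient evidence against H0.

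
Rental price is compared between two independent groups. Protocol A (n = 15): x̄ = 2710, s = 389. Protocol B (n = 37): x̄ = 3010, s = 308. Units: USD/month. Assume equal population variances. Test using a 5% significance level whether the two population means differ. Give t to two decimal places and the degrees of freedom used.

t = -2.95, df = 50

Let group 1 = protocol A, group 2 = protocol B. H0: μ_1 = μ_2; H1: μ_1 ≠ μ_2 (two-sample pooled-variance t-test, two-sided).
s_p² = [(15−1)·389² + (37−1)·308²]/(15+37−2) = 110672
t = (2710 − 3010)/√[110672·(1/15 + 1/37)] = -2.95
df = n₁ + n₂ − 2 = 50
Two-sided p-value ≈ 0.005
Since p ≈ 0.005 < α = 0.05, reject H0; the data support H1.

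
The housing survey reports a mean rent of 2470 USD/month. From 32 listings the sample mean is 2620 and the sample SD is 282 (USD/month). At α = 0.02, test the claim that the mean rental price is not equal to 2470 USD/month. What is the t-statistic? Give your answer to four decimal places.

H0: μ = 2470; H1: μ ≠ 2470 (one-sample t-test, two-sided).
t = (x̄ − μ₀)/(s/√n) = (2620 − 2470)/(282/√32) = 3.0090
df = n − 1 = 31
Two-sided p-value ≈ 0.0052
Since p ≈ 0.0052 < α = 0.02, reject H0; the data support H1.

3.0090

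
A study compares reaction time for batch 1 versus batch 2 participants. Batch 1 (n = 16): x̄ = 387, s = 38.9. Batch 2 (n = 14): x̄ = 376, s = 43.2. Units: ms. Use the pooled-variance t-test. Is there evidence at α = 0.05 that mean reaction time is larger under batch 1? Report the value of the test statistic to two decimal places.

Let group 1 = batch 1, group 2 = batch 2. H0: μ_1 = μ_2; H1: μ_1 > μ_2 (two-sample pooled-variance t-test, right-tailed).
s_p² = [(16−1)·38.9² + (14−1)·43.2²]/(16+14−2) = 1677.12
t = (387 − 376)/√[1677.12·(1/16 + 1/14)] = 0.73
df = n₁ + n₂ − 2 = 28
p-value = P(T ≥ 0.73) ≈ 0.235
Since p ≈ 0.235 > α = 0.05, fail to reject H0; the evidence is not statistically significant.

0.73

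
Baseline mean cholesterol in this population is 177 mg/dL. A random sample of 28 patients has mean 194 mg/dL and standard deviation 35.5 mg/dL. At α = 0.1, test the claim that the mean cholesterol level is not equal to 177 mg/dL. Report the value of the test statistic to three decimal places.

H0: μ = 177; H1: μ ≠ 177 (one-sample t-test, two-sided).
t = (x̄ − μ₀)/(s/√n) = (194 − 177)/(35.5/√28) = 2.534
df = n − 1 = 27
Two-sided p-value ≈ 0.017
Since p ≈ 0.017 < α = 0.1, reject H0; the data support H1.

2.534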